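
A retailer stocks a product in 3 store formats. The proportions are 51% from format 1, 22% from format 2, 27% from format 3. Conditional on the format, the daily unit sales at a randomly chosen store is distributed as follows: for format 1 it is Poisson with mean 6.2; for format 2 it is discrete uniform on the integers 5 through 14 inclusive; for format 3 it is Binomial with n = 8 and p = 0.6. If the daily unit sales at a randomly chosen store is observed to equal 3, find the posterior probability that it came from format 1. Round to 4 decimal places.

0.5514

Likelihoods P(X=3 | ·): 1: 0.0806117; 2: 0; 3: 0.123863.
Posterior ∝ prior × likelihood. Numerator for 1: 0.51·0.0806117 = 0.041112.
Normalizing constant: 0.51·0.0806117 + 0.22·0 + 0.27·0.123863 = 0.074555.
P(1 | observation) = 0.041112 / 0.074555 = 0.551431.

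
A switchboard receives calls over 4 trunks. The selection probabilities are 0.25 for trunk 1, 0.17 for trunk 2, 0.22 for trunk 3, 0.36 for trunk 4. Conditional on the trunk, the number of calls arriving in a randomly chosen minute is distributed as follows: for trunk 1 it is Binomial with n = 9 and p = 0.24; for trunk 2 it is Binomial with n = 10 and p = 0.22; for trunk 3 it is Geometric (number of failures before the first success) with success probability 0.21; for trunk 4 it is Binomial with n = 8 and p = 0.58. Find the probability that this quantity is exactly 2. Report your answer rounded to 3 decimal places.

0.174

Conditional on each trunk, P(X = 2): 1: 0.303683; 2: 0.298411; 3: 0.131061; 4: 0.0517023.
By total probability, P(X = 2) = 0.25·0.303683 + 0.17·0.298411 + 0.22·0.131061 + 0.36·0.0517023 = 0.174097.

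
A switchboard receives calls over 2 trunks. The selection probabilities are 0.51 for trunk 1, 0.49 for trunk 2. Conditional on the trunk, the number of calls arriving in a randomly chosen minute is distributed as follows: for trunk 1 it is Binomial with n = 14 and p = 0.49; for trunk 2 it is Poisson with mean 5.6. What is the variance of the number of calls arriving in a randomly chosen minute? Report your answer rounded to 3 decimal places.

Per component, 1: μ=6.86, E[X²]=50.5582; 2: μ=5.6, E[X²]=36.96.
E[X] = 0.51·6.86 + 0.49·5.6 = 6.2426.
E[X²] = 0.51·50.5582 + 0.49·36.96 = 43.8951.
Var(X) = E[X²] − (E[X])² = 43.8951 − 38.9701 = 4.92503.

4.925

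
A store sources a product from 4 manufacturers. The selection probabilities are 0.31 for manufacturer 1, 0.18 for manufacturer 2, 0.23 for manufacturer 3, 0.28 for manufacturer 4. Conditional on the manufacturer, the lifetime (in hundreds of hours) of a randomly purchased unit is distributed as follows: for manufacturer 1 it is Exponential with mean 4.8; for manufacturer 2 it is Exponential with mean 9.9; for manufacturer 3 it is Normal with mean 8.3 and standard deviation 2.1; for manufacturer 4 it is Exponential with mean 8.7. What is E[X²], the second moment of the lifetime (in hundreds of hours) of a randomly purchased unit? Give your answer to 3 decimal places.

For each component E[X²] = Var + (mean)², giving 1: 46.08; 2: 196.02; 3: 73.3; 4: 151.38.
Overall E[X²] = 0.31·46.08 + 0.18·196.02 + 0.23·73.3 + 0.28·151.38 = 108.814.

108.814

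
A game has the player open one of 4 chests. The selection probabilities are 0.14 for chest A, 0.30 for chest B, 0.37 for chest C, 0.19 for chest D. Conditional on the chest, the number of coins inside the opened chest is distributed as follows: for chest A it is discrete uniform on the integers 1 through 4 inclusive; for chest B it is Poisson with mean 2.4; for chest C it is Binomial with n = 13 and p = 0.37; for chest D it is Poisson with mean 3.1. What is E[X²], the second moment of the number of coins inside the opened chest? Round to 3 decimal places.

For each component E[X²] = Var + (mean)², giving A: 7.5; B: 8.16; C: 26.1664; D: 12.71.
Overall E[X²] = 0.14·7.5 + 0.3·8.16 + 0.37·26.1664 + 0.19·12.71 = 15.5945.

15.594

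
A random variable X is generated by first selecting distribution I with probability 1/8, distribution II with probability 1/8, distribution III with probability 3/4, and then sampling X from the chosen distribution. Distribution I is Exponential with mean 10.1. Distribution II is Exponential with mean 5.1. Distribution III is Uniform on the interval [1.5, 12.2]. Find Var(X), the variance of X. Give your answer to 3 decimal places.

Per component, I: μ=10.1, E[X²]=204.02; II: μ=5.1, E[X²]=52.02; III: μ=6.85, E[X²]=56.4633.
E[X] = 0.125·10.1 + 0.125·5.1 + 0.75·6.85 = 7.0375.
E[X²] = 0.125·204.02 + 0.125·52.02 + 0.75·56.4633 = 74.3525.
Var(X) = E[X²] − (E[X])² = 74.3525 − 49.5264 = 24.8261.

24.826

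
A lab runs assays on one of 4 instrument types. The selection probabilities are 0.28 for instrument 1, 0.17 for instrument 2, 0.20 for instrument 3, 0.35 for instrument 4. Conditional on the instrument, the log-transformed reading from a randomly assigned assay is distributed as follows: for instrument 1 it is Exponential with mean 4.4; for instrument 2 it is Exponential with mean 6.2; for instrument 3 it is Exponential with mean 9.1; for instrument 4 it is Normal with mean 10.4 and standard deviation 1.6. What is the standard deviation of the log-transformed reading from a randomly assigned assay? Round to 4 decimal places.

5.9822

Per component, 1: μ=4.4, E[X²]=38.72; 2: μ=6.2, E[X²]=76.88; 3: μ=9.1, E[X²]=165.62; 4: μ=10.4, E[X²]=110.72.
E[X] = 0.28·4.4 + 0.17·6.2 + 0.2·9.1 + 0.35·10.4 = 7.746.
E[X²] = 0.28·38.72 + 0.17·76.88 + 0.2·165.62 + 0.35·110.72 = 95.7872.
Var(X) = E[X²] − (E[X])² = 95.7872 − 60.0005 = 35.7867.
SD(X) = √35.7867 = 5.9822.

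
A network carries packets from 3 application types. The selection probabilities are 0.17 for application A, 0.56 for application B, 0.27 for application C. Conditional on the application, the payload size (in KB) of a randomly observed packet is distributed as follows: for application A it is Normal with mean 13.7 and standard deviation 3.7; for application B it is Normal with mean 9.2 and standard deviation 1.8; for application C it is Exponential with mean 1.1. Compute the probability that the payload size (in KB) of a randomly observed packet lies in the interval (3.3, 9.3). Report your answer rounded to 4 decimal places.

Conditional on each application, P(3.3 < X < 9.3): A: 0.114712; B: 0.521629; C: 0.0495741.
By total probability, P(3.3 < X < 9.3) = 0.17·0.114712 + 0.56·0.521629 + 0.27·0.0495741 = 0.324998.

0.3250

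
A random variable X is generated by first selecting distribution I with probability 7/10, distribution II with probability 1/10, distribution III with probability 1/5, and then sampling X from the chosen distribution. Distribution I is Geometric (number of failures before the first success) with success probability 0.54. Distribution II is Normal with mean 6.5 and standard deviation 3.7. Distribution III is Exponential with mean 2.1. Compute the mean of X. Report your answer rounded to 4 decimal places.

Component means — I: 0.851852; II: 6.5; III: 2.1.
E[X] = 0.7·0.851852 + 0.1·6.5 + 0.2·2.1 = 1.6663.

1.6663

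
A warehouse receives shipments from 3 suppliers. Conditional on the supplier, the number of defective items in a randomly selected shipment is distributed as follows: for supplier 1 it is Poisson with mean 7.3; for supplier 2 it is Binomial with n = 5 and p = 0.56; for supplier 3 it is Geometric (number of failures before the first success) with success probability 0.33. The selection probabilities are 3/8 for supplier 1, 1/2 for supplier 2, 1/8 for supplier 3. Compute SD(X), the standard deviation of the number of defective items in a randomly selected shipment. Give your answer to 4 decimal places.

3.0427

Per component, 1: μ=7.3, E[X²]=60.59; 2: μ=2.8, E[X²]=9.072; 3: μ=2.0303, E[X²]=10.2746.
E[X] = 0.375·7.3 + 0.5·2.8 + 0.125·2.0303 = 4.39129.
E[X²] = 0.375·60.59 + 0.5·9.072 + 0.125·10.2746 = 28.5416.
Var(X) = E[X²] − (E[X])² = 28.5416 − 19.2834 = 9.25816.
SD(X) = √9.25816 = 3.04272.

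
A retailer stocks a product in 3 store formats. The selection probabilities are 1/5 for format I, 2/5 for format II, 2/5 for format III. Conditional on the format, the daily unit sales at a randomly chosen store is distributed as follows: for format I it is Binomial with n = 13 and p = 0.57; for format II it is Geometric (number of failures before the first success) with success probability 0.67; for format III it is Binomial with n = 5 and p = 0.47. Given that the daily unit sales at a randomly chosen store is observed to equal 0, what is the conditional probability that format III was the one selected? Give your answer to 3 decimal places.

0.059

Likelihoods P(X=0 | ·): I: 1.71826e-05; II: 0.67; III: 0.0418195.
Posterior ∝ prior × likelihood. Numerator for III: 0.4·0.0418195 = 0.0167278.
Normalizing constant: 0.2·1.71826e-05 + 0.4·0.67 + 0.4·0.0418195 = 0.284731.
P(III | observation) = 0.0167278 / 0.284731 = 0.0587495.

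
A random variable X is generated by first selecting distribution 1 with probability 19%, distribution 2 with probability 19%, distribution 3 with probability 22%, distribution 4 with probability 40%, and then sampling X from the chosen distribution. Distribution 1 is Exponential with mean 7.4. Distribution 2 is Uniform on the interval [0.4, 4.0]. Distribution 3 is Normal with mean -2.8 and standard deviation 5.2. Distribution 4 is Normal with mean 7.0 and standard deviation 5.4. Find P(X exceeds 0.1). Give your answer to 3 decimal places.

Conditional on each component, P(X > 0.1): 1: 0.986577; 2: 1; 3: 0.288527; 4: 0.899336.
By total probability, P(X > 0.1) = 0.19·0.986577 + 0.19·1 + 0.22·0.288527 + 0.4·0.899336 = 0.80066.

0.801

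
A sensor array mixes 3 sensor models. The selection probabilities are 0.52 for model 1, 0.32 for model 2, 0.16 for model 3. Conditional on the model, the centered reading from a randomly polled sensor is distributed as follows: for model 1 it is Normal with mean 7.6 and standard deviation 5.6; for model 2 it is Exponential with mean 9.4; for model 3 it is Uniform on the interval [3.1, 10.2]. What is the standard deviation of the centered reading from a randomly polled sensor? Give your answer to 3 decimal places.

Per component, 1: μ=7.6, E[X²]=89.12; 2: μ=9.4, E[X²]=176.72; 3: μ=6.65, E[X²]=48.4233.
E[X] = 0.52·7.6 + 0.32·9.4 + 0.16·6.65 = 8.024.
E[X²] = 0.52·89.12 + 0.32·176.72 + 0.16·48.4233 = 110.641.
Var(X) = E[X²] − (E[X])² = 110.641 − 64.3846 = 46.256.
SD(X) = √46.256 = 6.80117.

6.801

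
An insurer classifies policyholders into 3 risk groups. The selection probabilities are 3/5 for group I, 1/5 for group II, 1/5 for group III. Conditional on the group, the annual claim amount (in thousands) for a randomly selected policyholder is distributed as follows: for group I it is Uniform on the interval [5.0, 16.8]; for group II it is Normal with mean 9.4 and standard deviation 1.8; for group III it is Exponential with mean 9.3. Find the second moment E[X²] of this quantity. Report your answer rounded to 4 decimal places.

For each component E[X²] = Var + (mean)², giving I: 130.413; II: 91.6; III: 172.98.
Overall E[X²] = 0.6·130.413 + 0.2·91.6 + 0.2·172.98 = 131.164.

131.1640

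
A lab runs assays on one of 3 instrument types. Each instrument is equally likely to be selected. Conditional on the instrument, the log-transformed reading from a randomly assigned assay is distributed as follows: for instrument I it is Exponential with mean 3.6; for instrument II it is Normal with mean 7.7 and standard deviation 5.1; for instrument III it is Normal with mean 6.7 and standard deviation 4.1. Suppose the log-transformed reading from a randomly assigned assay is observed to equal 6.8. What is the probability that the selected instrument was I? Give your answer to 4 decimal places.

Likelihoods f(6.8 | ·): I: 0.042011; II: 0.0770154; III: 0.0972741.
Posterior ∝ prior × likelihood. Numerator for I: 0.333333·0.042011 = 0.0140037.
Normalizing constant: 0.333333·0.042011 + 0.333333·0.0770154 + 0.333333·0.0972741 = 0.0721002.
P(I | observation) = 0.0140037 / 0.0721002 = 0.194225.

0.1942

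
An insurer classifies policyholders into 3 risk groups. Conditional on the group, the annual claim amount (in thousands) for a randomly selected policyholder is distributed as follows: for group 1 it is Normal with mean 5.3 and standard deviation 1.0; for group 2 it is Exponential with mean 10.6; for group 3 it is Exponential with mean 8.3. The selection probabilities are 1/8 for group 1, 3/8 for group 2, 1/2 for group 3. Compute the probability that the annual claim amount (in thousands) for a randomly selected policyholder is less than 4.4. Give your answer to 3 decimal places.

Conditional on each group, P(X < 4.4): 1: 0.18406; 2: 0.339722; 3: 0.411466.
By total probability, P(X < 4.4) = 0.125·0.18406 + 0.375·0.339722 + 0.5·0.411466 = 0.356136.

0.356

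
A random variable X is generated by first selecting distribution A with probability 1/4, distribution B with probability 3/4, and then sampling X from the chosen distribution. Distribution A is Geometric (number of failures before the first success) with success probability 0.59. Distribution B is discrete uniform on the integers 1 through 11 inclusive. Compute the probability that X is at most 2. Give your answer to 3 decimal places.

Conditional on each component, P(X ≤ 2): A: 0.931079; B: 0.181818.
By total probability, P(X ≤ 2) = 0.25·0.931079 + 0.75·0.181818 = 0.369133.

0.369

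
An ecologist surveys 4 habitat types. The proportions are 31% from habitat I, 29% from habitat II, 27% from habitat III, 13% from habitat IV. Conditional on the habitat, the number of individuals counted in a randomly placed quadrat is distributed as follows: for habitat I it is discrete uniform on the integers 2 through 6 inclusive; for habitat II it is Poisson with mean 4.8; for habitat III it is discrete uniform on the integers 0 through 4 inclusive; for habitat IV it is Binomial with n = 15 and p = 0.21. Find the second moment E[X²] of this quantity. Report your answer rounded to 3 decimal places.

For each component E[X²] = Var + (mean)², giving I: 18; II: 27.84; III: 6; IV: 12.411.
Overall E[X²] = 0.31·18 + 0.29·27.84 + 0.27·6 + 0.13·12.411 = 16.887.

16.887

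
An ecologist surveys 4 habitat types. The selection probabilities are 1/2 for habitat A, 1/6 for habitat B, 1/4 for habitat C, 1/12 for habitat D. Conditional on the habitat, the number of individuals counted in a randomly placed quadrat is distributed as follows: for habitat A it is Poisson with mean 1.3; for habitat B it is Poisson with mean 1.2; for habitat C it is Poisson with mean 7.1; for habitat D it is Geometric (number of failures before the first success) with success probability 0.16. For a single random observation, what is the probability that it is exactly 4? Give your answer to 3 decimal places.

Conditional on each habitat, P(X = 4): A: 0.0324324; B: 0.0260232; C: 0.0873638; D: 0.0796594.
By total probability, P(X = 4) = 0.5·0.0324324 + 0.166667·0.0260232 + 0.25·0.0873638 + 0.0833333·0.0796594 = 0.0490326.

0.049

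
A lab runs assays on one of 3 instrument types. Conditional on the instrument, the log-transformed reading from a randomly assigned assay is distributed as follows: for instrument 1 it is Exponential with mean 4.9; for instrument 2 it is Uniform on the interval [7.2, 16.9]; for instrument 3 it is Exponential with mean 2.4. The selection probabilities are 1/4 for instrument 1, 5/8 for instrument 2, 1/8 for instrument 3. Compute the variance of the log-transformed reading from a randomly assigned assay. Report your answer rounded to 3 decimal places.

Per component, 1: μ=4.9, E[X²]=48.02; 2: μ=12.05, E[X²]=153.043; 3: μ=2.4, E[X²]=11.52.
E[X] = 0.25·4.9 + 0.625·12.05 + 0.125·2.4 = 9.05625.
E[X²] = 0.25·48.02 + 0.625·153.043 + 0.125·11.52 = 109.097.
Var(X) = E[X²] − (E[X])² = 109.097 − 82.0157 = 27.0814.

27.081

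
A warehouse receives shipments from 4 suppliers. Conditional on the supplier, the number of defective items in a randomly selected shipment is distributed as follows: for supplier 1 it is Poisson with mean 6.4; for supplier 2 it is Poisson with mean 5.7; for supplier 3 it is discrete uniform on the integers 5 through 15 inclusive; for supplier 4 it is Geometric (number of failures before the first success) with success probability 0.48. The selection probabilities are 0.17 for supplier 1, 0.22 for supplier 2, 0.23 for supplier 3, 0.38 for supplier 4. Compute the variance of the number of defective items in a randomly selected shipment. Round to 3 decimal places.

17.517

Per component, 1: μ=6.4, E[X²]=47.36; 2: μ=5.7, E[X²]=38.19; 3: μ=10, E[X²]=110; 4: μ=1.08333, E[X²]=3.43056.
E[X] = 0.17·6.4 + 0.22·5.7 + 0.23·10 + 0.38·1.08333 = 5.05367.
E[X²] = 0.17·47.36 + 0.22·38.19 + 0.23·110 + 0.38·3.43056 = 43.0566.
Var(X) = E[X²] − (E[X])² = 43.0566 − 25.5395 = 17.5171.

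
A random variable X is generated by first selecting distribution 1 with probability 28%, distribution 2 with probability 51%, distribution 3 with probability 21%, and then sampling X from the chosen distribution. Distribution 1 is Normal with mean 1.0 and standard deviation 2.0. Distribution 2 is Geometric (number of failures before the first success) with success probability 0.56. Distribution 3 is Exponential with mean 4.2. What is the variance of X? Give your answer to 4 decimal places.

Per component, 1: μ=1, E[X²]=5; 2: μ=0.785714, E[X²]=2.02041; 3: μ=4.2, E[X²]=35.28.
E[X] = 0.28·1 + 0.51·0.785714 + 0.21·4.2 = 1.56271.
E[X²] = 0.28·5 + 0.51·2.02041 + 0.21·35.28 = 9.83921.
Var(X) = E[X²] − (E[X])² = 9.83921 − 2.44208 = 7.39713.

7.3971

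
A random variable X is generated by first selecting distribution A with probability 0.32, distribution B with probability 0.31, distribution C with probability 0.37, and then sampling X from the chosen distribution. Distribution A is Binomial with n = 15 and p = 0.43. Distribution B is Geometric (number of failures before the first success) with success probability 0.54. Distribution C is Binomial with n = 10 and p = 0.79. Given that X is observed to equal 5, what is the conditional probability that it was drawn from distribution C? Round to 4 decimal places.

0.1767

Likelihoods P(X=5 | ·): A: 0.159826; B: 0.011122; C: 0.0316689.
Posterior ∝ prior × likelihood. Numerator for C: 0.37·0.0316689 = 0.0117175.
Normalizing constant: 0.32·0.159826 + 0.31·0.011122 + 0.37·0.0316689 = 0.0663095.
P(C | observation) = 0.0117175 / 0.0663095 = 0.176709.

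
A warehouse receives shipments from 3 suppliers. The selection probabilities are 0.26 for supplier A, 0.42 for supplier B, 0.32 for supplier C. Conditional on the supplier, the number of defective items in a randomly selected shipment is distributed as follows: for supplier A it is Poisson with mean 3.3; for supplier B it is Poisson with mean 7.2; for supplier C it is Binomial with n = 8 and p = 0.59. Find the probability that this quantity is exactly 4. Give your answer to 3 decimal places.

0.159

Conditional on each supplier, P(X = 4): A: 0.182252; B: 0.0835985; C: 0.239685.
By total probability, P(X = 4) = 0.26·0.182252 + 0.42·0.0835985 + 0.32·0.239685 = 0.159196.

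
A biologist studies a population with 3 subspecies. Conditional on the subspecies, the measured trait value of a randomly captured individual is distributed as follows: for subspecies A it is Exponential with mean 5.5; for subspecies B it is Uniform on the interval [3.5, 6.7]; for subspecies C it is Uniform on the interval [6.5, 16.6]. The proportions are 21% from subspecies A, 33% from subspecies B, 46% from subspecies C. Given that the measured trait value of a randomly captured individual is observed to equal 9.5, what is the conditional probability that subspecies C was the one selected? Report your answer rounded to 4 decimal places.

Likelihoods f(9.5 | ·): A: 0.0323216; B: 0; C: 0.0990099.
Posterior ∝ prior × likelihood. Numerator for C: 0.46·0.0990099 = 0.0455446.
Normalizing constant: 0.21·0.0323216 + 0.33·0 + 0.46·0.0990099 = 0.0523321.
P(C | observation) = 0.0455446 / 0.0523321 = 0.870299.

0.8703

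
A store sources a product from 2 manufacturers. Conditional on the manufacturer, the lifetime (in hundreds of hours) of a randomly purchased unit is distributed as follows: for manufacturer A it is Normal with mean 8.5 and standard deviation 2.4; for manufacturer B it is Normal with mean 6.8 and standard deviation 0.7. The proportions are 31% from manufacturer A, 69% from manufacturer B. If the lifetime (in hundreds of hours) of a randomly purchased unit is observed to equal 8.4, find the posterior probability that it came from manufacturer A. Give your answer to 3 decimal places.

Likelihoods f(8.4 | ·): A: 0.166082; B: 0.0418147.
Posterior ∝ prior × likelihood. Numerator for A: 0.31·0.166082 = 0.0514853.
Normalizing constant: 0.31·0.166082 + 0.69·0.0418147 = 0.0803374.
P(A | observation) = 0.0514853 / 0.0803374 = 0.640863.

0.641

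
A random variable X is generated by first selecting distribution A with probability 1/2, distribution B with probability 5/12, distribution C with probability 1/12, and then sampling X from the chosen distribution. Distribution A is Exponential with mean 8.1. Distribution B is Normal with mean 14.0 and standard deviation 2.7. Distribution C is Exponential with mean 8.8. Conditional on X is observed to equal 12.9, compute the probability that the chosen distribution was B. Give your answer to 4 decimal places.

0.7935

Likelihoods f(12.9 | ·): A: 0.0251108; B: 0.135989; C: 0.026235.
Posterior ∝ prior × likelihood. Numerator for B: 0.416667·0.135989 = 0.0566621.
Normalizing constant: 0.5·0.0251108 + 0.416667·0.135989 + 0.0833333·0.026235 = 0.0714038.
P(B | observation) = 0.0566621 / 0.0714038 = 0.793545.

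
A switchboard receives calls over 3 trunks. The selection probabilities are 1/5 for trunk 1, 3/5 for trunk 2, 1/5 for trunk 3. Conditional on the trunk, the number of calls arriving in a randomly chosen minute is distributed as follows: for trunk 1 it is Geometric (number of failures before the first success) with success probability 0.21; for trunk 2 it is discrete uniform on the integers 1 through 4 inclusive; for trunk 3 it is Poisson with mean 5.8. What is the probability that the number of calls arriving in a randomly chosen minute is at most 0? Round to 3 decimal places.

0.043

Conditional on each trunk, P(X ≤ 0): 1: 0.21; 2: 0; 3: 0.00302755.
By total probability, P(X ≤ 0) = 0.2·0.21 + 0.6·0 + 0.2·0.00302755 = 0.0426055.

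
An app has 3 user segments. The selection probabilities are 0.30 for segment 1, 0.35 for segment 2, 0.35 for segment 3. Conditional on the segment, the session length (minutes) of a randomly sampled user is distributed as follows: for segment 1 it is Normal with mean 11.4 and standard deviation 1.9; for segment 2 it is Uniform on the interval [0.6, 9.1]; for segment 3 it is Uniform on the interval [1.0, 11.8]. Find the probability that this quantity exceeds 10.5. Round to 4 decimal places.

0.2468

Conditional on each segment, P(X > 10.5): 1: 0.682137; 2: 0; 3: 0.12037.
By total probability, P(X > 10.5) = 0.3·0.682137 + 0.35·0 + 0.35·0.12037 = 0.246771.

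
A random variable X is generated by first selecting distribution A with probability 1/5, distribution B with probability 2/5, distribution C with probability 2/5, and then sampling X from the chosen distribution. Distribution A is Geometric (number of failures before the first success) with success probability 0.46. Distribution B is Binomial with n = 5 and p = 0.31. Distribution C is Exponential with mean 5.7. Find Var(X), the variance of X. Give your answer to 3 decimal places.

Per component, A: μ=1.17391, E[X²]=3.93006; B: μ=1.55, E[X²]=3.472; C: μ=5.7, E[X²]=64.98.
E[X] = 0.2·1.17391 + 0.4·1.55 + 0.4·5.7 = 3.13478.
E[X²] = 0.2·3.93006 + 0.4·3.472 + 0.4·64.98 = 28.1668.
Var(X) = E[X²] − (E[X])² = 28.1668 − 9.82686 = 18.3399.

18.340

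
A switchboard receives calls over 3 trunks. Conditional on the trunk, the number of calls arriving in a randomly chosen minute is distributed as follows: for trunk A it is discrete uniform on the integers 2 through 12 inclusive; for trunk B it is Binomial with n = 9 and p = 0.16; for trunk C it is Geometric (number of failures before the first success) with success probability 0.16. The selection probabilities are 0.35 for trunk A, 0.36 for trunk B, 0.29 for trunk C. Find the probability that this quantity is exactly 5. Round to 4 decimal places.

0.0536

Conditional on each trunk, P(X = 5): A: 0.0909091; B: 0.00657791; C: 0.0669139.
By total probability, P(X = 5) = 0.35·0.0909091 + 0.36·0.00657791 + 0.29·0.0669139 = 0.0535913.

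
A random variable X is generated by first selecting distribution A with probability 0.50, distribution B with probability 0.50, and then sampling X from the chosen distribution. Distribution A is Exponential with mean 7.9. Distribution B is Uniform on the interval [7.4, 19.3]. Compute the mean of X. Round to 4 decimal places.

Component means — A: 7.9; B: 13.35.
E[X] = 0.5·7.9 + 0.5·13.35 = 10.625.

10.6250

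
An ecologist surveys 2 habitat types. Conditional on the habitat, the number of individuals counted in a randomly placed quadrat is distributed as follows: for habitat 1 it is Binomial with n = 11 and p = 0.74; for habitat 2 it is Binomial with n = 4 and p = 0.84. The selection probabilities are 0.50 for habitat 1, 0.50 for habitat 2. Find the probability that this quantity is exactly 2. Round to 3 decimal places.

Conditional on each habitat, P(X = 2): 1: 0.000163526; 2: 0.10838.
By total probability, P(X = 2) = 0.5·0.000163526 + 0.5·0.10838 = 0.0542718.

0.054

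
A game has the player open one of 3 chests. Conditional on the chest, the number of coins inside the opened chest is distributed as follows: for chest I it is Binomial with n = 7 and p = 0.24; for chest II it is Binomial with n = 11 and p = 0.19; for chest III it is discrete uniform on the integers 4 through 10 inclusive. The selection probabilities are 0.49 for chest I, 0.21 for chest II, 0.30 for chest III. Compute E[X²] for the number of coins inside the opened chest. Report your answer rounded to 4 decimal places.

For each component E[X²] = Var + (mean)², giving I: 4.0992; II: 6.061; III: 53.
Overall E[X²] = 0.49·4.0992 + 0.21·6.061 + 0.3·53 = 19.1814.

19.1814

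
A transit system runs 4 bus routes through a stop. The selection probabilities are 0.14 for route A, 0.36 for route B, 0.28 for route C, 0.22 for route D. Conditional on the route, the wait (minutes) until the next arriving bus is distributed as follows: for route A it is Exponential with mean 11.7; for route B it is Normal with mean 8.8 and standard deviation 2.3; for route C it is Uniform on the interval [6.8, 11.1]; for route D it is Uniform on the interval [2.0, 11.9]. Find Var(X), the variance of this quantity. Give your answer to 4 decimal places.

Per component, A: μ=11.7, E[X²]=273.78; B: μ=8.8, E[X²]=82.73; C: μ=8.95, E[X²]=81.6433; D: μ=6.95, E[X²]=56.47.
E[X] = 0.14·11.7 + 0.36·8.8 + 0.28·8.95 + 0.22·6.95 = 8.841.
E[X²] = 0.14·273.78 + 0.36·82.73 + 0.28·81.6433 + 0.22·56.47 = 103.396.
Var(X) = E[X²] − (E[X])² = 103.396 − 78.1633 = 25.2323.

25.2323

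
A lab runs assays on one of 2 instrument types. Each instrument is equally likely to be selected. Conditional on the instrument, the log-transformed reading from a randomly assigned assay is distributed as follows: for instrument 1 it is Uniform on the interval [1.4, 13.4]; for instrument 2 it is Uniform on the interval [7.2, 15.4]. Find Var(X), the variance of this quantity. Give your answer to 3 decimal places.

Per component, 1: μ=7.4, E[X²]=66.76; 2: μ=11.3, E[X²]=133.293.
E[X] = 0.5·7.4 + 0.5·11.3 = 9.35.
E[X²] = 0.5·66.76 + 0.5·133.293 = 100.027.
Var(X) = E[X²] − (E[X])² = 100.027 − 87.4225 = 12.6042.

12.604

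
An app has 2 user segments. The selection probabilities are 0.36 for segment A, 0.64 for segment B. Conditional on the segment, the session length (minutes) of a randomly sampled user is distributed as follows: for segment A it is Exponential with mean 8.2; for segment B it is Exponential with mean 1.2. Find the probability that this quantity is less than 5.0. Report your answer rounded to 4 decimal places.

0.7944

Conditional on each segment, P(X < 5.0): A: 0.456517; B: 0.984496.
By total probability, P(X < 5.0) = 0.36·0.456517 + 0.64·0.984496 = 0.794424.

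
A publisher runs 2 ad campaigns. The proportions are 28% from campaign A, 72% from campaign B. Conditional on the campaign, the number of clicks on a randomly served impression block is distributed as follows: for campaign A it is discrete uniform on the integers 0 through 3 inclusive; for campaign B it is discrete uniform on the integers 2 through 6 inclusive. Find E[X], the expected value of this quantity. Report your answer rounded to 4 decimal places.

Component means — A: 1.5; B: 4.
E[X] = 0.28·1.5 + 0.72·4 = 3.3.

3.3000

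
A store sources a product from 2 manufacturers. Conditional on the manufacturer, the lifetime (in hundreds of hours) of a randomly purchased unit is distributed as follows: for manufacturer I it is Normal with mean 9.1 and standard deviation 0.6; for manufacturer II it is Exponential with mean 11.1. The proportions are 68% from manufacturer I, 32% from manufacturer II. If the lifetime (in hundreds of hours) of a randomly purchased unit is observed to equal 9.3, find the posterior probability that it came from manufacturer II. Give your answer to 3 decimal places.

0.028

Likelihoods f(9.3 | ·): I: 0.628972; II: 0.038977.
Posterior ∝ prior × likelihood. Numerator for II: 0.32·0.038977 = 0.0124726.
Normalizing constant: 0.68·0.628972 + 0.32·0.038977 = 0.440174.
P(II | observation) = 0.0124726 / 0.440174 = 0.0283357.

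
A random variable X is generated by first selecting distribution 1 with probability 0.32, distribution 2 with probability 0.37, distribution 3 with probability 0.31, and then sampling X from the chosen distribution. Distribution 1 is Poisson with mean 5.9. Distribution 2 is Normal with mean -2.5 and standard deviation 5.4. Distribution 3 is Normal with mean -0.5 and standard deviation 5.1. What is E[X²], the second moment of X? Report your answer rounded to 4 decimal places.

For each component E[X²] = Var + (mean)², giving 1: 40.71; 2: 35.41; 3: 26.26.
Overall E[X²] = 0.32·40.71 + 0.37·35.41 + 0.31·26.26 = 34.2695.

34.2695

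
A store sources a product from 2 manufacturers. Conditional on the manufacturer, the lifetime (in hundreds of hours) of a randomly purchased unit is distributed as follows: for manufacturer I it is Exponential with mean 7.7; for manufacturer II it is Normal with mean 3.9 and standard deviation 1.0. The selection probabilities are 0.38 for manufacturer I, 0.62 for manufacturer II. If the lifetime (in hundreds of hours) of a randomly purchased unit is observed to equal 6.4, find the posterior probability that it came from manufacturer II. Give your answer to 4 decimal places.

Likelihoods f(6.4 | ·): I: 0.0565636; II: 0.0175283.
Posterior ∝ prior × likelihood. Numerator for II: 0.62·0.0175283 = 0.0108675.
Normalizing constant: 0.38·0.0565636 + 0.62·0.0175283 = 0.0323617.
P(II | observation) = 0.0108675 / 0.0323617 = 0.335815.

0.3358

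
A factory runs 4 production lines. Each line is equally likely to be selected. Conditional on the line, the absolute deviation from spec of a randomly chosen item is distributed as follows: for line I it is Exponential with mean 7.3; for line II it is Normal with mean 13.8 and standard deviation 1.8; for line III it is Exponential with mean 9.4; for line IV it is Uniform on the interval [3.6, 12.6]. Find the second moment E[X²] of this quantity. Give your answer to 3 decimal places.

For each component E[X²] = Var + (mean)², giving I: 106.58; II: 193.68; III: 176.72; IV: 72.36.
Overall E[X²] = 0.25·106.58 + 0.25·193.68 + 0.25·176.72 + 0.25·72.36 = 137.335.

137.335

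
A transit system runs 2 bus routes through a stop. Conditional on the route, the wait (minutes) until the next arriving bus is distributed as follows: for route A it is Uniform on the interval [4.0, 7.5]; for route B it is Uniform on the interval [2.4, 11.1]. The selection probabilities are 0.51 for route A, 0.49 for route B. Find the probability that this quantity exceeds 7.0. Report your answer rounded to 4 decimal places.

Conditional on each route, P(X > 7.0): A: 0.142857; B: 0.471264.
By total probability, P(X > 7.0) = 0.51·0.142857 + 0.49·0.471264 = 0.303777.

0.3038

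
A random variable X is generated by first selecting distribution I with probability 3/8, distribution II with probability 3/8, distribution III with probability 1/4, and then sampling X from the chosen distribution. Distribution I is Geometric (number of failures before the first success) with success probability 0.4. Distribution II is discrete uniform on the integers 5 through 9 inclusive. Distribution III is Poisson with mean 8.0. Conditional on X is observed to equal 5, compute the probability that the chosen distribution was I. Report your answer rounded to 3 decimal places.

0.106

Likelihoods P(X=5 | ·): I: 0.031104; II: 0.2; III: 0.0916037.
Posterior ∝ prior × likelihood. Numerator for I: 0.375·0.031104 = 0.011664.
Normalizing constant: 0.375·0.031104 + 0.375·0.2 + 0.25·0.0916037 = 0.109565.
P(I | observation) = 0.011664 / 0.109565 = 0.106457.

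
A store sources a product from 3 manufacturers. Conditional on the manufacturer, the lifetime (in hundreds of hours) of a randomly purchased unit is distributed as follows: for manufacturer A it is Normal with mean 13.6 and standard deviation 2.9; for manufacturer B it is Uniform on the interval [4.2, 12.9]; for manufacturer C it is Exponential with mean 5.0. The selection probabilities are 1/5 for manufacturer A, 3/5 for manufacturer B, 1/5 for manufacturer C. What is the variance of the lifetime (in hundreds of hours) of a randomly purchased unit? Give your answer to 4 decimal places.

17.9975

Per component, A: μ=13.6, E[X²]=193.37; B: μ=8.55, E[X²]=79.41; C: μ=5, E[X²]=50.
E[X] = 0.2·13.6 + 0.6·8.55 + 0.2·5 = 8.85.
E[X²] = 0.2·193.37 + 0.6·79.41 + 0.2·50 = 96.32.
Var(X) = E[X²] − (E[X])² = 96.32 − 78.3225 = 17.9975.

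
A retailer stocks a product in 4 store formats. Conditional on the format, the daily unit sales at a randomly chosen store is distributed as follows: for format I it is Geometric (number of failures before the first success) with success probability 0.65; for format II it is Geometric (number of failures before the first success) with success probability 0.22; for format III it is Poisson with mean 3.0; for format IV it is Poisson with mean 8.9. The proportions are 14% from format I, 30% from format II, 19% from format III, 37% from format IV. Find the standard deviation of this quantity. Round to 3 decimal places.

4.315

Per component, I: μ=0.538462, E[X²]=1.11834; II: μ=3.54545, E[X²]=28.686; III: μ=3, E[X²]=12; IV: μ=8.9, E[X²]=88.11.
E[X] = 0.14·0.538462 + 0.3·3.54545 + 0.19·3 + 0.37·8.9 = 5.00202.
E[X²] = 0.14·1.11834 + 0.3·28.686 + 0.19·12 + 0.37·88.11 = 43.6431.
Var(X) = E[X²] − (E[X])² = 43.6431 − 25.0202 = 18.6228.
SD(X) = √18.6228 = 4.31542.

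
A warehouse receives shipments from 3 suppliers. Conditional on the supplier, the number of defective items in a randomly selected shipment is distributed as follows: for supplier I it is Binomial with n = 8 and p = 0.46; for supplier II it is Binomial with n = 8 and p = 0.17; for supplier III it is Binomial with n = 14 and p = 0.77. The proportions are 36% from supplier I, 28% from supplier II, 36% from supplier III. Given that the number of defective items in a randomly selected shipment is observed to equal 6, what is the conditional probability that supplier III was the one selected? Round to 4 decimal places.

Likelihoods P(X=6 | ·): I: 0.0773557; II: 0.000465594; III: 0.00490143.
Posterior ∝ prior × likelihood. Numerator for III: 0.36·0.00490143 = 0.00176451.
Normalizing constant: 0.36·0.0773557 + 0.28·0.000465594 + 0.36·0.00490143 = 0.0297429.
P(III | observation) = 0.00176451 / 0.0297429 = 0.0593254.

0.0593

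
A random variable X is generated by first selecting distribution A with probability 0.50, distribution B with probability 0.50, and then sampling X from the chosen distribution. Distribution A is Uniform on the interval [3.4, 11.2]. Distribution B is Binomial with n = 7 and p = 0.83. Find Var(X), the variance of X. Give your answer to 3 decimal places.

3.584

Per component, A: μ=7.3, E[X²]=58.36; B: μ=5.81, E[X²]=34.7438.
E[X] = 0.5·7.3 + 0.5·5.81 = 6.555.
E[X²] = 0.5·58.36 + 0.5·34.7438 = 46.5519.
Var(X) = E[X²] − (E[X])² = 46.5519 − 42.968 = 3.58387.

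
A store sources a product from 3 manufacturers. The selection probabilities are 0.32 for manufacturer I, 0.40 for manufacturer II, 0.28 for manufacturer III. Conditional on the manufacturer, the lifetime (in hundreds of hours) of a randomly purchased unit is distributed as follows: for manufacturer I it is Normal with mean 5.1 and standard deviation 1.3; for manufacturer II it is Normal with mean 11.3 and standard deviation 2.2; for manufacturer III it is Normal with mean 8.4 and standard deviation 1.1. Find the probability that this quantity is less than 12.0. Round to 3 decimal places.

0.850

Conditional on each manufacturer, P(X < 12.0): I: 1; II: 0.624826; III: 0.999467.
By total probability, P(X < 12.0) = 0.32·1 + 0.4·0.624826 + 0.28·0.999467 = 0.849781.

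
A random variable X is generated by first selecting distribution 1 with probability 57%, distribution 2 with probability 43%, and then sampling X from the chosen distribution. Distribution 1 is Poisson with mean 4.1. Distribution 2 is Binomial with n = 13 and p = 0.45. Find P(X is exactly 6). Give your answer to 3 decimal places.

0.156

Conditional on each component, P(X = 6): 1: 0.109336; 2: 0.216936.
By total probability, P(X = 6) = 0.57·0.109336 + 0.43·0.216936 = 0.155604.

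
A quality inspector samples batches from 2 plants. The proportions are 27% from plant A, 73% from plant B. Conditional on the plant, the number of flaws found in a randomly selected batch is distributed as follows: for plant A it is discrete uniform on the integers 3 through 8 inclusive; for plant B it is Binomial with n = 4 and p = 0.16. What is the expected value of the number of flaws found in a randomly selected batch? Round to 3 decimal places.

Component means — A: 5.5; B: 0.64.
E[X] = 0.27·5.5 + 0.73·0.64 = 1.9522.

1.952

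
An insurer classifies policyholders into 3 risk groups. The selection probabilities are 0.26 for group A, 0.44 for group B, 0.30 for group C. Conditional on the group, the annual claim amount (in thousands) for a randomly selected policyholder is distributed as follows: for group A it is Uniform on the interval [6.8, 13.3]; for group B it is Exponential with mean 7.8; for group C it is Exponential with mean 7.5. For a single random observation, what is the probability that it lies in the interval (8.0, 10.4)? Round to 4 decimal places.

Conditional on each group, P(8.0 < X < 10.4): A: 0.369231; B: 0.0949694; C: 0.0942468.
By total probability, P(8.0 < X < 10.4) = 0.26·0.369231 + 0.44·0.0949694 + 0.3·0.0942468 = 0.166061.

0.1661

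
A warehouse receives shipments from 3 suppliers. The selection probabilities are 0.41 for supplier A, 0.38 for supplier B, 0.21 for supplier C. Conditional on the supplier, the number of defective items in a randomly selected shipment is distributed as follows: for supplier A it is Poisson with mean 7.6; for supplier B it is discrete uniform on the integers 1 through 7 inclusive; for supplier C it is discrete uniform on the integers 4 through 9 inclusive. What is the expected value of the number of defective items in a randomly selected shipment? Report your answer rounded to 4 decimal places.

6.0010

Component means — A: 7.6; B: 4; C: 6.5.
E[X] = 0.41·7.6 + 0.38·4 + 0.21·6.5 = 6.001.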